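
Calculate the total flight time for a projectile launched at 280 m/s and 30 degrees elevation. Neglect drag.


T = 2*v0*sin(theta)/g = 2*280*sin(30°)/9.81 = 28.54 s

28.54 s


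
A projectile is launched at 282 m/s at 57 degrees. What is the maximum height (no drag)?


H = (v0*sin(theta))^2 / (2g) = (282*sin(57°))^2 / (2*9.81) = 2851 m

2851 m


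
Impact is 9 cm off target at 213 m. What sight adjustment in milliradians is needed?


1 mrad subtends 1 cm per 10 m of range, so adj = error_cm / (dist_m / 10) = 9 / (213/10) = 0.4225 mrad

0.4225 mrad


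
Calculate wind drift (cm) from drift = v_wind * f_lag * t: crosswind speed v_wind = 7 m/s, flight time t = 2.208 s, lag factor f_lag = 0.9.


drift = v_wind * lag * t = 7 * 0.9 * 2.208 = 13.9104 m ≈ 1391 cm

1391 cm


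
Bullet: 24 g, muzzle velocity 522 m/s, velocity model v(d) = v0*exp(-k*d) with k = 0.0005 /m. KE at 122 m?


v = v0*exp(-k*d) = 522*exp(-0.0005*122) = 491.11 m/s
E = 0.5*m*v^2 = 0.5*0.024*491.11^2 = 2894 J

2894 J


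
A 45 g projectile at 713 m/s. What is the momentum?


p = m*v = 0.045*713 = 32.09 kg·m/s

32.09 kg·m/s


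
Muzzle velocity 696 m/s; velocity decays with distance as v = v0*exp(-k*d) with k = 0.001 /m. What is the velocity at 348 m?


v = v0*exp(-k*d) = 696*exp(-0.001*348) = 491.4 m/s

491.4 m/s


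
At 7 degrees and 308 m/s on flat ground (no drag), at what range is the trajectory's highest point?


R = v0^2*sin(2*theta)/g = 308^2*sin(2*7°)/9.81 = 2339.42 m
apex_dist = R/2 = 2339.42/2 = 1170 m

1170 m


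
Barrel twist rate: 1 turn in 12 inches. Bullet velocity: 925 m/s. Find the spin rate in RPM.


twist_m = 12*0.0254 = 0.3048 m
spin = v/twist = 925/0.3048 = 3034.777 rev/s
RPM = spin*60 = 3034.777*60 ≈ 182087 RPM

182087 RPM


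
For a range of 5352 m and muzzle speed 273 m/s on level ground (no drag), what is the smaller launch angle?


sin(2*theta) = R*g/v0^2 = 5352*9.81/273^2 = 0.704466, theta = arcsin(0.704466)/2 = 22.39°

22.39 degrees


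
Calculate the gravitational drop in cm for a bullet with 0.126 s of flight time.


drop = 0.5*g*t^2 = 0.5*9.81*0.126^2 = 0.0778718 m ≈ 7.787 cm

7.787 cm


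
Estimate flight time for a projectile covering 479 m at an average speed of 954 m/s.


t = d/v = 479/954 = 0.5021 s

0.5021 s


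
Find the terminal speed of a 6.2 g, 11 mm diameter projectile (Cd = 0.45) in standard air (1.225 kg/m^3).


A = pi*(d/2)^2 = pi*(11/2000)^2 = 9.50332e-05 m^2
vt = sqrt(2mg/(Cd*rho*A)) = sqrt(2*0.0062*9.81/(0.45 * 1.225 * 9.50332e-05)) = 48.19 m/s

48.19 m/s


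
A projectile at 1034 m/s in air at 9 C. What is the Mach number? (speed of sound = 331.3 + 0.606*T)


a = 331.3 + 0.606*(9) = 336.754 m/s
M = v/a = 1034/336.754 = 3.07

3.07


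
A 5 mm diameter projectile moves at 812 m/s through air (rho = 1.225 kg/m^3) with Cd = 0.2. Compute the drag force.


A = pi*(d/2)^2 = pi*(5/2000)^2 = 1.96350e-05 m^2
Fd = 0.5*Cd*rho*A*v^2 = 0.5*0.2*1.225*1.96350e-05*812^2 = 1.586 N

1.586 N


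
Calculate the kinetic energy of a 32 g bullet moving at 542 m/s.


E = 0.5*m*v^2 = 0.5*0.032*542^2 = 4700 J

4700 J


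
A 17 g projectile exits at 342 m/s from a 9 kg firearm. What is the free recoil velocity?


v_recoil = m_p * v_p / m_gun = 0.017 * 342 / 9 = 0.646 m/s

0.646 m/s


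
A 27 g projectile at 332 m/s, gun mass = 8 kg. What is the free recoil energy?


v_r = m_p*v_p/m_gun = 0.027*332/8 = 1.1205 m/s, E_r = 0.5*m_gun*v_r^2 = 0.5*8*1.1205^2 = 5.022 J

5.022 J


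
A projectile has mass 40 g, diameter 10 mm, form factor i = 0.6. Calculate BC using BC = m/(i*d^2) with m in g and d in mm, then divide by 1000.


BC = m/(i*d^2*1000) = 40/(0.6 * 10^2 * 1000) = 0.0006667

0.0006667


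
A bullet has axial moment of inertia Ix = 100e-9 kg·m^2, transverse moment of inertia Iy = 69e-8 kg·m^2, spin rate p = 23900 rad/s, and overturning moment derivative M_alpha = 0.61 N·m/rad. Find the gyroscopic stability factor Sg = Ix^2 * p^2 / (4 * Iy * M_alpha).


Sg = Ix^2 * p^2 / (4 * Iy * M_alpha) = (100e-9)^2 * 23900^2 / (4 * 69e-8 * 0.61) = 3.393

3.393


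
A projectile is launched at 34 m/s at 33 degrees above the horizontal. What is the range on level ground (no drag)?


R = v0^2 * sin(2*theta) / g = 34^2 * sin(2*33°) / 9.81 = 107.7 m

107.7 m


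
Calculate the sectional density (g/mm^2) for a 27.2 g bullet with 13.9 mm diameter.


SD = m/d^2 = 27.2/13.9^2 = 0.1408 g/mm^2

0.1408 g/mm^2


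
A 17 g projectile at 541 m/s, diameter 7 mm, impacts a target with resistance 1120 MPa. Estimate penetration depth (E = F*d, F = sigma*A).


A = pi*(d/2)^2 = pi*(7/2)^2 = 38.4845 mm^2
E = 0.5*m*v^2 = 0.5*0.017*541^2 = 2487.79 J
depth = E/(sigma*A) = 2487.79 J / (1120 MPa * 38.4845 mm^2) = 2487.79/(1120 * 38.4845) m = 0.0577178 m ≈ 57.72 mm

57.72 mm


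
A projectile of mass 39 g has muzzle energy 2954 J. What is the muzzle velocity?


v = sqrt(2*E/m) = sqrt(2*2954/0.039) = 389.2 m/s

389.2 m/s


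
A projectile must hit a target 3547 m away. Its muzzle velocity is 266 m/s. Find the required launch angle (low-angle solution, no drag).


sin(2*theta) = R*g/v0^2 = 3547*9.81/266^2 = 0.491776, theta = arcsin(0.491776)/2 = 14.73°

14.73 degrees


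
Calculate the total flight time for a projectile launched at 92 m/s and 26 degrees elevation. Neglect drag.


T = 2*v0*sin(theta)/g = 2*92*sin(26°)/9.81 = 8.222 s

8.222 s


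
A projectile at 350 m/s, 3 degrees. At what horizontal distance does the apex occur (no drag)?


R = v0^2*sin(2*theta)/g = 350^2*sin(2*3°)/9.81 = 1305.27 m
apex_dist = R/2 = 1305.27/2 = 652.6 m

652.6 m


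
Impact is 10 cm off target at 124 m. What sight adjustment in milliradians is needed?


1 mrad subtends 1 cm per 10 m of range, so adj = error_cm / (dist_m / 10) = 10 / (124/10) = 0.8065 mrad

0.8065 mrad


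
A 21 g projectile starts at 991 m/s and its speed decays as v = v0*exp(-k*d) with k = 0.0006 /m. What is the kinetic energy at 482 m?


v = v0*exp(-k*d) = 991*exp(-0.0006*482) = 742.123 m/s
E = 0.5*m*v^2 = 0.5*0.021*742.123^2 = 5783 J

5783 J


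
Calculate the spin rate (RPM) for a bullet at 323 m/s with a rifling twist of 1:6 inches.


twist_m = 6*0.0254 = 0.1524 m
spin = v/twist = 323/0.1524 = 2119.423 rev/s
RPM = spin*60 = 2119.423*60 ≈ 127165 RPM

127165 RPM


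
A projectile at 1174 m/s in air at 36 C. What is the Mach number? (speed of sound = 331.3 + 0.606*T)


a = 331.3 + 0.606*(36) = 353.116 m/s
M = v/a = 1174/353.116 = 3.325

3.325


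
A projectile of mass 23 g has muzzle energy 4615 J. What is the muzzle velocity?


v = sqrt(2*E/m) = sqrt(2*4615/0.023) = 633.5 m/s

633.5 m/s


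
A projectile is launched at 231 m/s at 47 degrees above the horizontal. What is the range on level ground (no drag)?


R = v0^2 * sin(2*theta) / g = 231^2 * sin(2*47°) / 9.81 = 5426 m

5426 m


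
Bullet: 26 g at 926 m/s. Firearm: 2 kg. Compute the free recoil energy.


v_r = m_p*v_p/m_gun = 0.026*926/2 = 12.038 m/s, E_r = 0.5*m_gun*v_r^2 = 0.5*2*12.038^2 = 144.9 J

144.9 J


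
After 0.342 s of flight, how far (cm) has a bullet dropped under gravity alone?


drop = 0.5*g*t^2 = 0.5*9.81*0.342^2 = 0.573708 m ≈ 57.37 cm

57.37 cm


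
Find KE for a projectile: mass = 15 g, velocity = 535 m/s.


E = 0.5*m*v^2 = 0.5*0.015*535^2 = 2147 J

2147 J


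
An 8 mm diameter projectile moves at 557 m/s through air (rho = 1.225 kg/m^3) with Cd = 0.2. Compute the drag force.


A = pi*(d/2)^2 = pi*(8/2000)^2 = 5.02655e-05 m^2
Fd = 0.5*Cd*rho*A*v^2 = 0.5*0.2*1.225*5.02655e-05*557^2 = 1.91 N

1.91 N


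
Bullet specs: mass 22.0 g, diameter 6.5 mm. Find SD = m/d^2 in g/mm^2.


SD = m/d^2 = 22.0/6.5^2 = 0.5207 g/mm^2

0.5207 g/mm^2


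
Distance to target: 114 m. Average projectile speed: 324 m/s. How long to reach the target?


t = d/v = 114/324 = 0.3519 s

0.3519 s


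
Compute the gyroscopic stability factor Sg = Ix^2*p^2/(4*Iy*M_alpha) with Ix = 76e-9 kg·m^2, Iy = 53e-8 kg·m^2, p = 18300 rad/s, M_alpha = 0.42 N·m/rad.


Sg = Ix^2 * p^2 / (4 * Iy * M_alpha) = (76e-9)^2 * 18300^2 / (4 * 53e-8 * 0.42) = 2.172

2.172


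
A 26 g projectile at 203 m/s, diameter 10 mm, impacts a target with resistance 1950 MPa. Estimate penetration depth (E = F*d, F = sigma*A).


A = pi*(d/2)^2 = pi*(10/2)^2 = 78.5398 mm^2
E = 0.5*m*v^2 = 0.5*0.026*203^2 = 535.717 J
depth = E/(sigma*A) = 535.717 J / (1950 MPa * 78.5398 mm^2) = 535.717/(1950 * 78.5398) m = 0.00349793 m ≈ 3.498 mm

3.498 mm


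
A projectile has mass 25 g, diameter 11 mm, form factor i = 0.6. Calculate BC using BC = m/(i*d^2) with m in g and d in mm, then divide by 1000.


BC = m/(i*d^2*1000) = 25/(0.6 * 11^2 * 1000) = 0.0003444

0.0003444


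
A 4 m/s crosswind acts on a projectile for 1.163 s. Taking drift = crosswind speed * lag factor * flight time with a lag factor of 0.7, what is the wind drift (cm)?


drift = v_wind * lag * t = 4 * 0.7 * 1.163 = 3.2564 m ≈ 325.6 cm

325.6 cm


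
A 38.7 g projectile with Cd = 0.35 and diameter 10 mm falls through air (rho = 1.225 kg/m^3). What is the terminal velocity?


A = pi*(d/2)^2 = pi*(10/2000)^2 = 7.85398e-05 m^2
vt = sqrt(2mg/(Cd*rho*A)) = sqrt(2*0.0387*9.81/(0.35 * 1.225 * 7.85398e-05)) = 150.2 m/s

150.2 m/s


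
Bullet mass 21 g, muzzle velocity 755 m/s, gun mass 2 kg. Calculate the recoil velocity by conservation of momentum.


v_recoil = m_p * v_p / m_gun = 0.021 * 755 / 2 = 7.928 m/s

7.928 m/s


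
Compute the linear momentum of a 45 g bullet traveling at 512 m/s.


p = m*v = 0.045*512 = 23.04 kg·m/s

23.04 kg·m/s


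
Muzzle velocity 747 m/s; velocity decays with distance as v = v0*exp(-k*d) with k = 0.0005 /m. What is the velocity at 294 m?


v = v0*exp(-k*d) = 747*exp(-0.0005*294) = 644.9 m/s

644.9 m/s


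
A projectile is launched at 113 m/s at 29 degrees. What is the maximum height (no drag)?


H = (v0*sin(theta))^2 / (2g) = (113*sin(29°))^2 / (2*9.81) = 153 m

153 m


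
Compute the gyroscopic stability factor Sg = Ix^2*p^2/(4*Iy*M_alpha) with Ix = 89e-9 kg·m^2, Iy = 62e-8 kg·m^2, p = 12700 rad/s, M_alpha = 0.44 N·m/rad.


Sg = Ix^2 * p^2 / (4 * Iy * M_alpha) = (89e-9)^2 * 12700^2 / (4 * 62e-8 * 0.44) = 1.171

1.171


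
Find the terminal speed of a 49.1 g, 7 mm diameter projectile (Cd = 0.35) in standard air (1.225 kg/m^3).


A = pi*(d/2)^2 = pi*(7/2000)^2 = 3.84845e-05 m^2
vt = sqrt(2mg/(Cd*rho*A)) = sqrt(2*0.0491*9.81/(0.35 * 1.225 * 3.84845e-05)) = 241.6 m/s

241.6 m/s


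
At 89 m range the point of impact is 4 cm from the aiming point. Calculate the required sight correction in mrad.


1 mrad subtends 1 cm per 10 m of range, so adj = error_cm / (dist_m / 10) = 4 / (89/10) = 0.4494 mrad

0.4494 mrad


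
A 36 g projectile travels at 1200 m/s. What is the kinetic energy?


E = 0.5*m*v^2 = 0.5*0.036*1200^2 = 25920 J

25920 J


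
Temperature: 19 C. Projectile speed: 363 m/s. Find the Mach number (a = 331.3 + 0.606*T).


a = 331.3 + 0.606*(19) = 342.814 m/s
M = v/a = 363/342.814 = 1.059

1.059


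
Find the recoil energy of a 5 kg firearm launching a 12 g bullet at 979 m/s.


v_r = m_p*v_p/m_gun = 0.012*979/5 = 2.3496 m/s, E_r = 0.5*m_gun*v_r^2 = 0.5*5*2.3496^2 = 13.8 J

13.8 J


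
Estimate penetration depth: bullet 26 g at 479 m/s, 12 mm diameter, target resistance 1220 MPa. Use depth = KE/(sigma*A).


A = pi*(d/2)^2 = pi*(12/2)^2 = 113.097 mm^2
E = 0.5*m*v^2 = 0.5*0.026*479^2 = 2982.73 J
depth = E/(sigma*A) = 2982.73 J / (1220 MPa * 113.097 mm^2) = 2982.73/(1220 * 113.097) m = 0.0216173 m ≈ 21.62 mm

21.62 mm


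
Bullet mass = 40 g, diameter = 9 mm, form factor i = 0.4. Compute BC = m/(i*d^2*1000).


BC = m/(i*d^2*1000) = 40/(0.4 * 9^2 * 1000) = 0.001235

0.001235


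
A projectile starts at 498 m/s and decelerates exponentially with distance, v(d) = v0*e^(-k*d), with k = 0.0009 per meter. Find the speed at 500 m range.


v = v0*exp(-k*d) = 498*exp(-0.0009*500) = 317.5 m/s

317.5 m/s


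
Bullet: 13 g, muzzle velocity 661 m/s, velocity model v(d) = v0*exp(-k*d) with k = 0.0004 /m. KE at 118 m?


v = v0*exp(-k*d) = 661*exp(-0.0004*118) = 630.526 m/s
E = 0.5*m*v^2 = 0.5*0.013*630.526^2 = 2584 J

2584 J


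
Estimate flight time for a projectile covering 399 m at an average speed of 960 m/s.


t = d/v = 399/960 = 0.4156 s

0.4156 s


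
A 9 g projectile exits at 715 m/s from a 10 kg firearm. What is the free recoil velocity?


v_recoil = m_p * v_p / m_gun = 0.009 * 715 / 10 = 0.6435 m/s

0.6435 m/s


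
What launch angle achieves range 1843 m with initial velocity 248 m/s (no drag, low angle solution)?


sin(2*theta) = R*g/v0^2 = 1843*9.81/248^2 = 0.293962, theta = arcsin(0.293962)/2 = 8.548°

8.548 degrees


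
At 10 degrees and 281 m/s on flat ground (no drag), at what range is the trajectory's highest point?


R = v0^2*sin(2*theta)/g = 281^2*sin(2*10°)/9.81 = 2752.93 m
apex_dist = R/2 = 2752.93/2 = 1376 m

1376 m


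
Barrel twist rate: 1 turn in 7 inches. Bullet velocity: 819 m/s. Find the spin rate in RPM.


twist_m = 7*0.0254 = 0.1778 m
spin = v/twist = 819/0.1778 = 4606.299 rev/s
RPM = spin*60 = 4606.299*60 ≈ 276378 RPM

276378 RPM


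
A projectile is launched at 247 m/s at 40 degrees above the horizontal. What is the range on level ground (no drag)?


R = v0^2 * sin(2*theta) / g = 247^2 * sin(2*40°) / 9.81 = 6125 m

6125 m


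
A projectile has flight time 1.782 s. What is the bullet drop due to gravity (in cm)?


drop = 0.5*g*t^2 = 0.5*9.81*1.782^2 = 15.5759 m ≈ 1558 cm

1558 cm


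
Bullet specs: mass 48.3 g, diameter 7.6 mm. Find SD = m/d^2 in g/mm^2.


SD = m/d^2 = 48.3/7.6^2 = 0.8362 g/mm^2

0.8362 g/mm^2


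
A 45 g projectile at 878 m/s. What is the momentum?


p = m*v = 0.045*878 = 39.51 kg·m/s

39.51 kg·m/s


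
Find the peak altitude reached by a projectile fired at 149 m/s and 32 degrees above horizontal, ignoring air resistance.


H = (v0*sin(theta))^2 / (2g) = (149*sin(32°))^2 / (2*9.81) = 317.8 m

317.8 m


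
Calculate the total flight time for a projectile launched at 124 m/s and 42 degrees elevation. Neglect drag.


T = 2*v0*sin(theta)/g = 2*124*sin(42°)/9.81 = 16.92 s

16.92 s


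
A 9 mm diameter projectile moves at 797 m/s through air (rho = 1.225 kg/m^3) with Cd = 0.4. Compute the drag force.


A = pi*(d/2)^2 = pi*(9/2000)^2 = 6.36173e-05 m^2
Fd = 0.5*Cd*rho*A*v^2 = 0.5*0.4*1.225*6.36173e-05*797^2 = 9.901 N

9.901 N


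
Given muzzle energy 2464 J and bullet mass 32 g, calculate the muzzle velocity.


v = sqrt(2*E/m) = sqrt(2*2464/0.032) = 392.4 m/s

392.4 m/s


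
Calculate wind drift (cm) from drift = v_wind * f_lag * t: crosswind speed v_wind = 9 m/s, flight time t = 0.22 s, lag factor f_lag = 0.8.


drift = v_wind * lag * t = 9 * 0.8 * 0.22 = 1.584 m ≈ 158.4 cm

158.4 cm


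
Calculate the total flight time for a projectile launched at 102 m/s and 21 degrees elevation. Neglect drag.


T = 2*v0*sin(theta)/g = 2*102*sin(21°)/9.81 = 7.452 s

7.452 s


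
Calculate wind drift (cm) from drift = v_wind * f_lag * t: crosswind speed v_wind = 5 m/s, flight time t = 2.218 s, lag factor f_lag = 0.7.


drift = v_wind * lag * t = 5 * 0.7 * 2.218 = 7.763 m ≈ 776.3 cm

776.3 cm


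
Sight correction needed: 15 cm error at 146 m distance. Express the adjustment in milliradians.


1 mrad subtends 1 cm per 10 m of range, so adj = error_cm / (dist_m / 10) = 15 / (146/10) = 1.027 mrad

1.027 mrad


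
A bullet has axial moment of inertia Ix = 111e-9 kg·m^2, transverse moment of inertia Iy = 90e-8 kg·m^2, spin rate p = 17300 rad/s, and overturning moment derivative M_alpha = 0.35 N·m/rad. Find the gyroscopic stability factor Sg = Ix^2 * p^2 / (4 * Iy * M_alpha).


Sg = Ix^2 * p^2 / (4 * Iy * M_alpha) = (111e-9)^2 * 17300^2 / (4 * 90e-8 * 0.35) = 2.927

2.927


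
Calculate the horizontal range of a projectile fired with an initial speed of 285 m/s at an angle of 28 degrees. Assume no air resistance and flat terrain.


R = v0^2 * sin(2*theta) / g = 285^2 * sin(2*28°) / 9.81 = 6864 m

6864 m


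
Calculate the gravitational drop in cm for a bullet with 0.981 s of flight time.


drop = 0.5*g*t^2 = 0.5*9.81*0.981^2 = 4.72038 m ≈ 472 cm

472 cm


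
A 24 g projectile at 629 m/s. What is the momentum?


p = m*v = 0.024*629 = 15.1 kg·m/s

15.1 kg·m/s


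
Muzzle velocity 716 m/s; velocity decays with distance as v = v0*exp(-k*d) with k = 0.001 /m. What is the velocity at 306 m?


v = v0*exp(-k*d) = 716*exp(-0.001*306) = 527.3 m/s

527.3 m/s


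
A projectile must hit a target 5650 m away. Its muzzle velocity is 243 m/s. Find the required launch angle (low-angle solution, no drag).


sin(2*theta) = R*g/v0^2 = 5650*9.81/243^2 = 0.938653, theta = arcsin(0.938653)/2 = 34.91°

34.91 degrees


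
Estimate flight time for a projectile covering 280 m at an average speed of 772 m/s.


t = d/v = 280/772 = 0.3627 s

0.3627 s


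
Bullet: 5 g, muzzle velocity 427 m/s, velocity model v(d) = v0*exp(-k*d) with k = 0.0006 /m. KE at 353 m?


v = v0*exp(-k*d) = 427*exp(-0.0006*353) = 345.497 m/s
E = 0.5*m*v^2 = 0.5*0.005*345.497^2 = 298.4 J

298.4 J


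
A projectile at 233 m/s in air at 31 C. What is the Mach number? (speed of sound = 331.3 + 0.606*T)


a = 331.3 + 0.606*(31) = 350.086 m/s
M = v/a = 233/350.086 = 0.6656

0.6656


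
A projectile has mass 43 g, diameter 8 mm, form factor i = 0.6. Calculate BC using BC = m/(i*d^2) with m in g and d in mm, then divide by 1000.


BC = m/(i*d^2*1000) = 43/(0.6 * 8^2 * 1000) = 0.00112

0.00112


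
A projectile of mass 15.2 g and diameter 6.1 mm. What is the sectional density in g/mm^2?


SD = m/d^2 = 15.2/6.1^2 = 0.4085 g/mm^2

0.4085 g/mm^2


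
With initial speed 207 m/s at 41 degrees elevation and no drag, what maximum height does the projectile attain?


H = (v0*sin(theta))^2 / (2g) = (207*sin(41°))^2 / (2*9.81) = 940 m

940 m


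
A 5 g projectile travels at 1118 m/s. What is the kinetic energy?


E = 0.5*m*v^2 = 0.5*0.005*1118^2 = 3125 J

3125 J


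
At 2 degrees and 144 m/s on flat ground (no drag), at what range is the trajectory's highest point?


R = v0^2*sin(2*theta)/g = 144^2*sin(2*2°)/9.81 = 147.449 m
apex_dist = R/2 = 147.449/2 = 73.72 m

73.72 m


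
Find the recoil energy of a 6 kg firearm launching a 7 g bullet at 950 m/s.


v_r = m_p*v_p/m_gun = 0.007*950/6 = 1.10833 m/s, E_r = 0.5*m_gun*v_r^2 = 0.5*6*1.10833^2 = 3.685 J

3.685 J


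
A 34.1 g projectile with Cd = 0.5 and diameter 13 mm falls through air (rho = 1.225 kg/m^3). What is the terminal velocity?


A = pi*(d/2)^2 = pi*(13/2000)^2 = 1.32732e-04 m^2
vt = sqrt(2mg/(Cd*rho*A)) = sqrt(2*0.0341*9.81/(0.5 * 1.225 * 1.32732e-04)) = 90.72 m/s

90.72 m/s


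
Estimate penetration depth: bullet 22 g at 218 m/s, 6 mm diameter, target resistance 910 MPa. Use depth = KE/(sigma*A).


A = pi*(d/2)^2 = pi*(6/2)^2 = 28.2743 mm^2
E = 0.5*m*v^2 = 0.5*0.022*218^2 = 522.764 J
depth = E/(sigma*A) = 522.764 J / (910 MPa * 28.2743 mm^2) = 522.764/(910 * 28.2743) m = 0.0203176 m ≈ 20.32 mm

20.32 mm


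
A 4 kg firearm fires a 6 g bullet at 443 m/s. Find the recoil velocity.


v_recoil = m_p * v_p / m_gun = 0.006 * 443 / 4 = 0.6645 m/s

0.6645 m/s


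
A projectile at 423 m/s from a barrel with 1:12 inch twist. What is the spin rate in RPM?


twist_m = 12*0.0254 = 0.3048 m
spin = v/twist = 423/0.3048 = 1387.795 rev/s
RPM = spin*60 = 1387.795*60 ≈ 83268 RPM

83268 RPM


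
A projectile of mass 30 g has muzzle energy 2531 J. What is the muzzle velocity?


v = sqrt(2*E/m) = sqrt(2*2531/0.03) = 410.8 m/s

410.8 m/s


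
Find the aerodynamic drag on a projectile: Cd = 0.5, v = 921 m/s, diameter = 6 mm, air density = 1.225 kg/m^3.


A = pi*(d/2)^2 = pi*(6/2000)^2 = 2.82743e-05 m^2
Fd = 0.5*Cd*rho*A*v^2 = 0.5*0.5*1.225*2.82743e-05*921^2 = 7.345 N

7.345 N


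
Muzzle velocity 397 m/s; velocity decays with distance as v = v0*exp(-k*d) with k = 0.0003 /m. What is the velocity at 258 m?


v = v0*exp(-k*d) = 397*exp(-0.0003*258) = 367.4 m/s

367.4 m/s


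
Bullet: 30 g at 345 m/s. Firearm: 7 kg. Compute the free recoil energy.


v_r = m_p*v_p/m_gun = 0.03*345/7 = 1.47857 m/s, E_r = 0.5*m_gun*v_r^2 = 0.5*7*1.47857^2 = 7.652 J

7.652 J


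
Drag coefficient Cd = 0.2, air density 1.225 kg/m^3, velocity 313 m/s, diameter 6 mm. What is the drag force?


A = pi*(d/2)^2 = pi*(6/2000)^2 = 2.82743e-05 m^2
Fd = 0.5*Cd*rho*A*v^2 = 0.5*0.2*1.225*2.82743e-05*313^2 = 0.3393 N

0.3393 N


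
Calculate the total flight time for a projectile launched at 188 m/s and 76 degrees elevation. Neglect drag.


T = 2*v0*sin(theta)/g = 2*188*sin(76°)/9.81 = 37.19 s

37.19 s


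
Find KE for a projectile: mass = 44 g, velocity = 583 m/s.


E = 0.5*m*v^2 = 0.5*0.044*583^2 = 7478 J

7478 J


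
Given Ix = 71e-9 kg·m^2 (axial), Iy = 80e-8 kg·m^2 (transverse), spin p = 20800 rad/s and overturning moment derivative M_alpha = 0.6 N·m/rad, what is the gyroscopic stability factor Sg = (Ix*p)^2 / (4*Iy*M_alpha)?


Sg = Ix^2 * p^2 / (4 * Iy * M_alpha) = (71e-9)^2 * 20800^2 / (4 * 80e-8 * 0.6) = 1.136

1.136


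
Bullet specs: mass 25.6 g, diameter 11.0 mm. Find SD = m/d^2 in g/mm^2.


SD = m/d^2 = 25.6/11.0^2 = 0.2116 g/mm^2

0.2116 g/mm^2


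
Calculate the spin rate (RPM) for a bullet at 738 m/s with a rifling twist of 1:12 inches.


twist_m = 12*0.0254 = 0.3048 m
spin = v/twist = 738/0.3048 = 2421.26 rev/s
RPM = spin*60 = 2421.26*60 ≈ 145276 RPM

145276 RPM


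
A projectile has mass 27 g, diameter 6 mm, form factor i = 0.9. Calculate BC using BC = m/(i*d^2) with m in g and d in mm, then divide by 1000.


BC = m/(i*d^2*1000) = 27/(0.9 * 6^2 * 1000) = 0.0008333

0.0008333


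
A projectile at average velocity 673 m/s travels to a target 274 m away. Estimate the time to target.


t = d/v = 274/673 = 0.4071 s

0.4071 s


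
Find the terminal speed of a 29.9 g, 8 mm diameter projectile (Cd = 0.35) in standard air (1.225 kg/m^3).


A = pi*(d/2)^2 = pi*(8/2000)^2 = 5.02655e-05 m^2
vt = sqrt(2mg/(Cd*rho*A)) = sqrt(2*0.0299*9.81/(0.35 * 1.225 * 5.02655e-05)) = 165 m/s

165 m/s


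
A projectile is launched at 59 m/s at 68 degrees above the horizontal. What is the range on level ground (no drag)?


R = v0^2 * sin(2*theta) / g = 59^2 * sin(2*68°) / 9.81 = 246.5 m

246.5 m


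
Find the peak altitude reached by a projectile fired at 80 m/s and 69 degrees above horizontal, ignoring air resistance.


H = (v0*sin(theta))^2 / (2g) = (80*sin(69°))^2 / (2*9.81) = 284.3 m

284.3 m


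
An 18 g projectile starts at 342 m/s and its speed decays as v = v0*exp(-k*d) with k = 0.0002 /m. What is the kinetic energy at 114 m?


v = v0*exp(-k*d) = 342*exp(-0.0002*114) = 334.291 m/s
E = 0.5*m*v^2 = 0.5*0.018*334.291^2 = 1006 J

1006 J


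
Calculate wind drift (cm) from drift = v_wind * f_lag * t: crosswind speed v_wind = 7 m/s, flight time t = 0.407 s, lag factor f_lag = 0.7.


drift = v_wind * lag * t = 7 * 0.7 * 0.407 = 1.9943 m ≈ 199.4 cm

199.4 cm


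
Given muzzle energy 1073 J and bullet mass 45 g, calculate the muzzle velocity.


v = sqrt(2*E/m) = sqrt(2*1073/0.045) = 218.4 m/s

218.4 m/s


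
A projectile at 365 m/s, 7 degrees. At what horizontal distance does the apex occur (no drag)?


R = v0^2*sin(2*theta)/g = 365^2*sin(2*7°)/9.81 = 3285.43 m
apex_dist = R/2 = 3285.43/2 = 1643 m

1643 m


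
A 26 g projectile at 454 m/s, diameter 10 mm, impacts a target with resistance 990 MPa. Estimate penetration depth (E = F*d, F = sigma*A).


A = pi*(d/2)^2 = pi*(10/2)^2 = 78.5398 mm^2
E = 0.5*m*v^2 = 0.5*0.026*454^2 = 2679.51 J
depth = E/(sigma*A) = 2679.51 J / (990 MPa * 78.5398 mm^2) = 2679.51/(990 * 78.5398) m = 0.0344612 m ≈ 34.46 mm

34.46 mm


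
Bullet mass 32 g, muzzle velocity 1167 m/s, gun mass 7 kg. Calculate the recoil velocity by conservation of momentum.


v_recoil = m_p * v_p / m_gun = 0.032 * 1167 / 7 = 5.335 m/s

5.335 m/s


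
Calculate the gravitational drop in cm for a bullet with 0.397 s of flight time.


drop = 0.5*g*t^2 = 0.5*9.81*0.397^2 = 0.773072 m ≈ 77.31 cm

77.31 cm


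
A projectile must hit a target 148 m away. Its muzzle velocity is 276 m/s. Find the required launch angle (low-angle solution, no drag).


sin(2*theta) = R*g/v0^2 = 148*9.81/276^2 = 0.0190595, theta = arcsin(0.0190595)/2 = 0.546°

0.546 degrees


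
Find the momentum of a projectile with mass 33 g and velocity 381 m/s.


p = m*v = 0.033*381 = 12.57 kg·m/s

12.57 kg·m/s


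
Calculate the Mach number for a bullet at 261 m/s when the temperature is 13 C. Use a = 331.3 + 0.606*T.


a = 331.3 + 0.606*(13) = 339.178 m/s
M = v/a = 261/339.178 = 0.7695

0.7695


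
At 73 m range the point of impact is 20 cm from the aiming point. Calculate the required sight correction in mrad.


1 mrad subtends 1 cm per 10 m of range, so adj = error_cm / (dist_m / 10) = 20 / (73/10) = 2.74 mrad

2.74 mrad


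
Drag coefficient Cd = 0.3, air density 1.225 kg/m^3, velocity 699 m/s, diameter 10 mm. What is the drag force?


A = pi*(d/2)^2 = pi*(10/2000)^2 = 7.85398e-05 m^2
Fd = 0.5*Cd*rho*A*v^2 = 0.5*0.3*1.225*7.85398e-05*699^2 = 7.051 N

7.051 N


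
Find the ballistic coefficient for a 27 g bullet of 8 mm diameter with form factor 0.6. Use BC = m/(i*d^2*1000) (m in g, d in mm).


BC = m/(i*d^2*1000) = 27/(0.6 * 8^2 * 1000) = 0.0007031

0.0007031


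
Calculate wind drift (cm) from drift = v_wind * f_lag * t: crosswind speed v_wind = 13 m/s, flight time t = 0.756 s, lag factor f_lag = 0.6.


drift = v_wind * lag * t = 13 * 0.6 * 0.756 = 5.8968 m ≈ 589.7 cm

589.7 cm


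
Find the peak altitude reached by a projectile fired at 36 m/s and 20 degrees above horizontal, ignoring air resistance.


H = (v0*sin(theta))^2 / (2g) = (36*sin(20°))^2 / (2*9.81) = 7.727 m

7.727 m


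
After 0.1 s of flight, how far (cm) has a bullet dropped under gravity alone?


drop = 0.5*g*t^2 = 0.5*9.81*0.1^2 = 0.04905 m ≈ 4.905 cm

4.905 cm


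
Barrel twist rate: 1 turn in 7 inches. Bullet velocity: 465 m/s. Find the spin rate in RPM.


twist_m = 7*0.0254 = 0.1778 m
spin = v/twist = 465/0.1778 = 2615.298 rev/s
RPM = spin*60 = 2615.298*60 ≈ 156918 RPM

156918 RPM


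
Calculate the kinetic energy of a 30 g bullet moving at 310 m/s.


E = 0.5*m*v^2 = 0.5*0.03*310^2 = 1442 J

1442 J


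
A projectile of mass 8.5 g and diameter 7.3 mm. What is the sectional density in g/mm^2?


SD = m/d^2 = 8.5/7.3^2 = 0.1595 g/mm^2

0.1595 g/mm^2


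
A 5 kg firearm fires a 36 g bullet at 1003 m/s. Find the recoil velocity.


v_recoil = m_p * v_p / m_gun = 0.036 * 1003 / 5 = 7.222 m/s

7.222 m/s


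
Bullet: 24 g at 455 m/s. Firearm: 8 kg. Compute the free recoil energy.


v_r = m_p*v_p/m_gun = 0.024*455/8 = 1.365 m/s, E_r = 0.5*m_gun*v_r^2 = 0.5*8*1.365^2 = 7.453 J

7.453 J


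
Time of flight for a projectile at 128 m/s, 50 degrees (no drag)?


T = 2*v0*sin(theta)/g = 2*128*sin(50°)/9.81 = 19.99 s

19.99 s


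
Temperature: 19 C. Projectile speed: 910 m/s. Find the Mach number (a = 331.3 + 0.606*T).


a = 331.3 + 0.606*(19) = 342.814 m/s
M = v/a = 910/342.814 = 2.655

2.655


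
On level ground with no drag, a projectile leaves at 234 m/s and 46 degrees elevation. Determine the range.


R = v0^2 * sin(2*theta) / g = 234^2 * sin(2*46°) / 9.81 = 5578 m

5578 m


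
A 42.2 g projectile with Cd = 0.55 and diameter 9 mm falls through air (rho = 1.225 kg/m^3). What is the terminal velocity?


A = pi*(d/2)^2 = pi*(9/2000)^2 = 6.36173e-05 m^2
vt = sqrt(2mg/(Cd*rho*A)) = sqrt(2*0.0422*9.81/(0.55 * 1.225 * 6.36173e-05)) = 139 m/s

139 m/s


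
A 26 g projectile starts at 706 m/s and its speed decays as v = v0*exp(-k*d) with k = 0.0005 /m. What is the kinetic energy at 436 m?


v = v0*exp(-k*d) = 706*exp(-0.0005*436) = 567.713 m/s
E = 0.5*m*v^2 = 0.5*0.026*567.713^2 = 4190 J

4190 J


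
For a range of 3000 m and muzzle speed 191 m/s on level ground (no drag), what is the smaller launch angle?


sin(2*theta) = R*g/v0^2 = 3000*9.81/191^2 = 0.806721, theta = arcsin(0.806721)/2 = 26.89°

26.89 degrees


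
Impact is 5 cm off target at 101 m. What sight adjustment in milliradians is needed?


1 mrad subtends 1 cm per 10 m of range, so adj = error_cm / (dist_m / 10) = 5 / (101/10) = 0.495 mrad

0.495 mrad


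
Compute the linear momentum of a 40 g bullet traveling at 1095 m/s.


p = m*v = 0.04*1095 = 43.8 kg·m/s

43.8 kg·m/s


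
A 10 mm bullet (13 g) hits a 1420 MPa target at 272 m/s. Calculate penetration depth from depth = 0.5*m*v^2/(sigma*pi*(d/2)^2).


A = pi*(d/2)^2 = pi*(10/2)^2 = 78.5398 mm^2
E = 0.5*m*v^2 = 0.5*0.013*272^2 = 480.896 J
depth = E/(sigma*A) = 480.896 J / (1420 MPa * 78.5398 mm^2) = 480.896/(1420 * 78.5398) m = 0.00431194 m ≈ 4.312 mm

4.312 mm


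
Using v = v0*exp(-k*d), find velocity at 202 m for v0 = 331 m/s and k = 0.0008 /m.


v = v0*exp(-k*d) = 331*exp(-0.0008*202) = 281.6 m/s

281.6 m/s


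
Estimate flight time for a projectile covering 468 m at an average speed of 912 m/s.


t = d/v = 468/912 = 0.5132 s

0.5132 s


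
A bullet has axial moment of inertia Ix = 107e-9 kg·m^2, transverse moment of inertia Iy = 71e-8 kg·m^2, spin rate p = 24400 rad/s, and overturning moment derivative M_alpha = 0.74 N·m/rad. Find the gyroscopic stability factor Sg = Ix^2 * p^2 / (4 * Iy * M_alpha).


Sg = Ix^2 * p^2 / (4 * Iy * M_alpha) = (107e-9)^2 * 24400^2 / (4 * 71e-8 * 0.74) = 3.243

3.243


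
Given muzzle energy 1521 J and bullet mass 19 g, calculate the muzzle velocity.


v = sqrt(2*E/m) = sqrt(2*1521/0.019) = 400.1 m/s

400.1 m/s


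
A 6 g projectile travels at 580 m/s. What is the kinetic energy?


E = 0.5*m*v^2 = 0.5*0.006*580^2 = 1009 J

1009 J


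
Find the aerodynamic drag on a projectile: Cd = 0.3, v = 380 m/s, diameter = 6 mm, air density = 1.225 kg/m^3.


A = pi*(d/2)^2 = pi*(6/2000)^2 = 2.82743e-05 m^2
Fd = 0.5*Cd*rho*A*v^2 = 0.5*0.3*1.225*2.82743e-05*380^2 = 0.7502 N

0.7502 N


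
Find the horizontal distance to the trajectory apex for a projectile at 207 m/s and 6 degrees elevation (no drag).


R = v0^2*sin(2*theta)/g = 207^2*sin(2*6°)/9.81 = 908.135 m
apex_dist = R/2 = 908.135/2 = 454.1 m

454.1 m


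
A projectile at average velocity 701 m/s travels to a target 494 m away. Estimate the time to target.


t = d/v = 494/701 = 0.7047 s

0.7047 s


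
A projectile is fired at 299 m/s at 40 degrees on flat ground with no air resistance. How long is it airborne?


T = 2*v0*sin(theta)/g = 2*299*sin(40°)/9.81 = 39.18 s

39.18 s


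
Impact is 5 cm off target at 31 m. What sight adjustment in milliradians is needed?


1 mrad subtends 1 cm per 10 m of range, so adj = error_cm / (dist_m / 10) = 5 / (31/10) = 1.613 mrad

1.613 mrad


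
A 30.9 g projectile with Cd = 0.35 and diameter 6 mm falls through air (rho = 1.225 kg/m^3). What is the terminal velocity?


A = pi*(d/2)^2 = pi*(6/2000)^2 = 2.82743e-05 m^2
vt = sqrt(2mg/(Cd*rho*A)) = sqrt(2*0.0309*9.81/(0.35 * 1.225 * 2.82743e-05)) = 223.6 m/s

223.6 m/s


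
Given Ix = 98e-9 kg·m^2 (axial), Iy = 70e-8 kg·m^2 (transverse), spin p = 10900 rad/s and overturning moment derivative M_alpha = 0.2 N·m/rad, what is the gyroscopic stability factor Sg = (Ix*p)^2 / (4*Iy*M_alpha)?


Sg = Ix^2 * p^2 / (4 * Iy * M_alpha) = (98e-9)^2 * 10900^2 / (4 * 70e-8 * 0.2) = 2.038

2.038


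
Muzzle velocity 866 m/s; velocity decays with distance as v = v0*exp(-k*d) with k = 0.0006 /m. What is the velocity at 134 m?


v = v0*exp(-k*d) = 866*exp(-0.0006*134) = 799.1 m/s

799.1 m/s


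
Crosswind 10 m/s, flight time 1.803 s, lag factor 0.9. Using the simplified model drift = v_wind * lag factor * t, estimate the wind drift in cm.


drift = v_wind * lag * t = 10 * 0.9 * 1.803 = 16.227 m ≈ 1623 cm

1623 cm


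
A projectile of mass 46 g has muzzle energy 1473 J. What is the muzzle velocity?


v = sqrt(2*E/m) = sqrt(2*1473/0.046) = 253.1 m/s

253.1 m/s


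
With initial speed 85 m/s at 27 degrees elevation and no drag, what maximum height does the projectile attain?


H = (v0*sin(theta))^2 / (2g) = (85*sin(27°))^2 / (2*9.81) = 75.9 m

75.9 m


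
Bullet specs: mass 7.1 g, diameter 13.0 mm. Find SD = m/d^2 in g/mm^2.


SD = m/d^2 = 7.1/13.0^2 = 0.04201 g/mm^2

0.04201 g/mm^2


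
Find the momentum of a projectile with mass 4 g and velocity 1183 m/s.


p = m*v = 0.004*1183 = 4.732 kg·m/s

4.732 kg·m/s


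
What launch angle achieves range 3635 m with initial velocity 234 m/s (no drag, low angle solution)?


sin(2*theta) = R*g/v0^2 = 3635*9.81/234^2 = 0.651241, theta = arcsin(0.651241)/2 = 20.32°

20.32 degrees


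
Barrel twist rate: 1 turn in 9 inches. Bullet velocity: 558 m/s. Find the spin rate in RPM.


twist_m = 9*0.0254 = 0.2286 m
spin = v/twist = 558/0.2286 = 2440.945 rev/s
RPM = spin*60 = 2440.945*60 ≈ 146457 RPM

146457 RPM


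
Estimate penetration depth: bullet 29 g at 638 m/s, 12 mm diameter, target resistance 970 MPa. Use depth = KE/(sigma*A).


A = pi*(d/2)^2 = pi*(12/2)^2 = 113.097 mm^2
E = 0.5*m*v^2 = 0.5*0.029*638^2 = 5902.14 J
depth = E/(sigma*A) = 5902.14 J / (970 MPa * 113.097 mm^2) = 5902.14/(970 * 113.097) m = 0.0538004 m ≈ 53.8 mm

53.8 mm


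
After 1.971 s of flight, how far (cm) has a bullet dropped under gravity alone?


drop = 0.5*g*t^2 = 0.5*9.81*1.971^2 = 19.0551 m ≈ 1906 cm

1906 cm


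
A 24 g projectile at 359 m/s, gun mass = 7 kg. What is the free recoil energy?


v_r = m_p*v_p/m_gun = 0.024*359/7 = 1.23086 m/s, E_r = 0.5*m_gun*v_r^2 = 0.5*7*1.23086^2 = 5.303 J

5.303 J


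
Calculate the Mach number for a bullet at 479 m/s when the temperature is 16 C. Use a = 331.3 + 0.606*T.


a = 331.3 + 0.606*(16) = 340.996 m/s
M = v/a = 479/340.996 = 1.405

1.405


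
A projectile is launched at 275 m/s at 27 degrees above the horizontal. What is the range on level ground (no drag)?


R = v0^2 * sin(2*theta) / g = 275^2 * sin(2*27°) / 9.81 = 6237 m

6237 m


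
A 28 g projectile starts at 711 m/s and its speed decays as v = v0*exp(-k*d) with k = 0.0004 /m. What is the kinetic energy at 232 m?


v = v0*exp(-k*d) = 711*exp(-0.0004*232) = 647.988 m/s
E = 0.5*m*v^2 = 0.5*0.028*647.988^2 = 5878 J

5878 J


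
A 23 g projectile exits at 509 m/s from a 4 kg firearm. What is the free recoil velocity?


v_recoil = m_p * v_p / m_gun = 0.023 * 509 / 4 = 2.927 m/s

2.927 m/s


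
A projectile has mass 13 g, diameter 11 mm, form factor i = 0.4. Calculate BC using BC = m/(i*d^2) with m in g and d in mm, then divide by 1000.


BC = m/(i*d^2*1000) = 13/(0.4 * 11^2 * 1000) = 0.0002686

0.0002686


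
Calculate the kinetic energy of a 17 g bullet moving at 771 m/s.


E = 0.5*m*v^2 = 0.5*0.017*771^2 = 5053 J

5053 J


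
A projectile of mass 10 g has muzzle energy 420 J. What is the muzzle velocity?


v = sqrt(2*E/m) = sqrt(2*420/0.01) = 289.8 m/s

289.8 m/s


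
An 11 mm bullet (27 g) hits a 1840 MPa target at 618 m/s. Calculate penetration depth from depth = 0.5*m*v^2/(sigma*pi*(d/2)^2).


A = pi*(d/2)^2 = pi*(11/2)^2 = 95.0332 mm^2
E = 0.5*m*v^2 = 0.5*0.027*618^2 = 5155.97 J
depth = E/(sigma*A) = 5155.97 J / (1840 MPa * 95.0332 mm^2) = 5155.97/(1840 * 95.0332) m = 0.0294861 m ≈ 29.49 mm

29.49 mm


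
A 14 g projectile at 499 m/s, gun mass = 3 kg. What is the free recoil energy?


v_r = m_p*v_p/m_gun = 0.014*499/3 = 2.32867 m/s, E_r = 0.5*m_gun*v_r^2 = 0.5*3*2.32867^2 = 8.134 J

8.134 J


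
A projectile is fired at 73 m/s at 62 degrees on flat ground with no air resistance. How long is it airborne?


T = 2*v0*sin(theta)/g = 2*73*sin(62°)/9.81 = 13.14 s

13.14 s


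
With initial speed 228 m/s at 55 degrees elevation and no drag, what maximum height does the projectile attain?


H = (v0*sin(theta))^2 / (2g) = (228*sin(55°))^2 / (2*9.81) = 1778 m

1778 m


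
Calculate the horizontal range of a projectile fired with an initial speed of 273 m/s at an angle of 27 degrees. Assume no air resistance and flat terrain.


R = v0^2 * sin(2*theta) / g = 273^2 * sin(2*27°) / 9.81 = 6146 m

6146 m


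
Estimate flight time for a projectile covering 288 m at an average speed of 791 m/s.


t = d/v = 288/791 = 0.3641 s

0.3641 s


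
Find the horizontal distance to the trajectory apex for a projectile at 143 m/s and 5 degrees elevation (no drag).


R = v0^2*sin(2*theta)/g = 143^2*sin(2*5°)/9.81 = 361.971 m
apex_dist = R/2 = 361.971/2 = 181 m

181 m


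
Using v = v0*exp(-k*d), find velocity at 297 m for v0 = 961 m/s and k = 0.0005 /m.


v = v0*exp(-k*d) = 961*exp(-0.0005*297) = 828.4 m/s

828.4 m/s


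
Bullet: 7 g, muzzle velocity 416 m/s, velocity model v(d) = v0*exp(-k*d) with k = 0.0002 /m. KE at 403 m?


v = v0*exp(-k*d) = 416*exp(-0.0002*403) = 383.786 m/s
E = 0.5*m*v^2 = 0.5*0.007*383.786^2 = 515.5 J

515.5 J


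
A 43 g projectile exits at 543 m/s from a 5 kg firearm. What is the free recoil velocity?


v_recoil = m_p * v_p / m_gun = 0.043 * 543 / 5 = 4.67 m/s

4.67 m/s


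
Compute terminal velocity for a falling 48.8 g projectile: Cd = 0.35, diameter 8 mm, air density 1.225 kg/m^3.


A = pi*(d/2)^2 = pi*(8/2000)^2 = 5.02655e-05 m^2
vt = sqrt(2mg/(Cd*rho*A)) = sqrt(2*0.0488*9.81/(0.35 * 1.225 * 5.02655e-05)) = 210.8 m/s

210.8 m/s


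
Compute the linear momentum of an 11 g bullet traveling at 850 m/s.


p = m*v = 0.011*850 = 9.35 kg·m/s

9.35 kg·m/s


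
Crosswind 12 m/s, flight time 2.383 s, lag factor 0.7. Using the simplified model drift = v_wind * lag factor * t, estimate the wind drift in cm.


drift = v_wind * lag * t = 12 * 0.7 * 2.383 = 20.0172 m ≈ 2002 cm

2002 cm


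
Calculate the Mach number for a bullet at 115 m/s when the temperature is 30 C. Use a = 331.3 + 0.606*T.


a = 331.3 + 0.606*(30) = 349.48 m/s
M = v/a = 115/349.48 = 0.3291

0.3291


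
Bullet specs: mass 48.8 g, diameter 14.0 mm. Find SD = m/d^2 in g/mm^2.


SD = m/d^2 = 48.8/14.0^2 = 0.249 g/mm^2

0.249 g/mm^2


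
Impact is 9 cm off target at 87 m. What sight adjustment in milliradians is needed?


1 mrad subtends 1 cm per 10 m of range, so adj = error_cm / (dist_m / 10) = 9 / (87/10) = 1.034 mrad

1.034 mrad


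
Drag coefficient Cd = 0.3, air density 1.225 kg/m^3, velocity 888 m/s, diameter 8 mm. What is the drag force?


A = pi*(d/2)^2 = pi*(8/2000)^2 = 5.02655e-05 m^2
Fd = 0.5*Cd*rho*A*v^2 = 0.5*0.3*1.225*5.02655e-05*888^2 = 7.283 N

7.283 N


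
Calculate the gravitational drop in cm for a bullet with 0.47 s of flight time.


drop = 0.5*g*t^2 = 0.5*9.81*0.47^2 = 1.08351 m ≈ 108.4 cm

108.4 cm


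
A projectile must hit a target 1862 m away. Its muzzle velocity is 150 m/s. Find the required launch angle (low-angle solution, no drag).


sin(2*theta) = R*g/v0^2 = 1862*9.81/150^2 = 0.811832, theta = arcsin(0.811832)/2 = 27.14°

27.14 degrees


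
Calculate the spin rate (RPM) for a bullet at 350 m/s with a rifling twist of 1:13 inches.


twist_m = 13*0.0254 = 0.3302 m
spin = v/twist = 350/0.3302 = 1059.964 rev/s
RPM = spin*60 = 1059.964*60 ≈ 63598 RPM

63598 RPM


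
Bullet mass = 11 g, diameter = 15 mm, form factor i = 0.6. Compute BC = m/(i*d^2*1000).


BC = m/(i*d^2*1000) = 11/(0.6 * 15^2 * 1000) = 8.148e-05

8.148e-05


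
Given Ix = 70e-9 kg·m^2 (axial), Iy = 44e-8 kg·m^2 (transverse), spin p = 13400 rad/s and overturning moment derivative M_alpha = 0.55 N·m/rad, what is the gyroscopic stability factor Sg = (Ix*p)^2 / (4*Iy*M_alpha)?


Sg = Ix^2 * p^2 / (4 * Iy * M_alpha) = (70e-9)^2 * 13400^2 / (4 * 44e-8 * 0.55) = 0.9089

0.9089
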